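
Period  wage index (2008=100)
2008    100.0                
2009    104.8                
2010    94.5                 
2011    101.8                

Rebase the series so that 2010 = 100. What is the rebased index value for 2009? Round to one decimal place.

Rebased(2009) = 104.8 / 94.5 × 100 = 110.8995

110.9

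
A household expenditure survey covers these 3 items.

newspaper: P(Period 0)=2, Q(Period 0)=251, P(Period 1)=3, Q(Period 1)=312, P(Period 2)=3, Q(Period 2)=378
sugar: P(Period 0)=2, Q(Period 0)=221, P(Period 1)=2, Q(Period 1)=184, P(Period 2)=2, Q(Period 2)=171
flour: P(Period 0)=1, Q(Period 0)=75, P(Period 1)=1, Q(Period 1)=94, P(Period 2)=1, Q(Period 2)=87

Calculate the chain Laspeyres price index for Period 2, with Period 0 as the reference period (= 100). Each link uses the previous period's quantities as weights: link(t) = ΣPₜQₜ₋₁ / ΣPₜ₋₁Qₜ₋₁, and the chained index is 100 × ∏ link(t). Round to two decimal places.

Link Period 0→Period 1:
ΣP(Period 1)Q(Period 0) = 3×251 + 2×221 + 1×75 = 753 + 442 + 75 = 1270
ΣP(Period 0)Q(Period 0) = 2×251 + 2×221 + 1×75 = 502 + 442 + 75 = 1019
link = 1270/1019 = 1.246320
Link Period 1→Period 2:
ΣP(Period 2)Q(Period 1) = 3×312 + 2×184 + 1×94 = 936 + 368 + 94 = 1398
ΣP(Period 1)Q(Period 1) = 3×312 + 2×184 + 1×94 = 936 + 368 + 94 = 1398
link = 1398/1398 = 1.000000
Chained index = 100 × 1.246320 × 1.000000 = 124.6320

124.63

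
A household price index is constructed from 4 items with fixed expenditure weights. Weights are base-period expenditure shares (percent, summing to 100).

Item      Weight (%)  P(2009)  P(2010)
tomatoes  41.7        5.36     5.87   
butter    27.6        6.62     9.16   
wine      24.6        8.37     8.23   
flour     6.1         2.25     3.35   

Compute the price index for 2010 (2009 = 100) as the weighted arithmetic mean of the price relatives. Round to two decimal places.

117.13

tomatoes: 41.7 × (5.87/5.36) = 41.7 × 1.095149 = 45.6677
butter: 27.6 × (9.16/6.62) = 27.6 × 1.383686 = 38.1897
wine: 24.6 × (8.23/8.37) = 24.6 × 0.983274 = 24.1885
flour: 6.1 × (3.35/2.25) = 6.1 × 1.488889 = 9.0822
Index = Σ wᵢ·(p₁ᵢ/p₀ᵢ) = 45.6677 + 38.1897 + 24.1885 + 9.0822 = 117.1282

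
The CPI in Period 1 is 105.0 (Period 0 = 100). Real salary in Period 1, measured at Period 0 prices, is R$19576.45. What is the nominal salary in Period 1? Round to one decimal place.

Nominal = Real × (Index/100) = 19576.45 × (105.0/100)
        = 19576.45 × 1.050 = 20555.2725

20555.3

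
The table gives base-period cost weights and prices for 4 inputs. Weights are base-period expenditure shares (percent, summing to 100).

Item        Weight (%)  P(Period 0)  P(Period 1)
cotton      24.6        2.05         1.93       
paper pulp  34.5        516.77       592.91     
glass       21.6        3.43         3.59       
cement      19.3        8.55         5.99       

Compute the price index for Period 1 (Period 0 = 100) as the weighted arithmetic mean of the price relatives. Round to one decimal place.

cotton: 24.6 × (1.93/2.05) = 24.6 × 0.941463 = 23.1600
paper pulp: 34.5 × (592.91/516.77) = 34.5 × 1.147338 = 39.5832
glass: 21.6 × (3.59/3.43) = 21.6 × 1.046647 = 22.6076
cement: 19.3 × (5.99/8.55) = 19.3 × 0.700585 = 13.5213
Index = Σ wᵢ·(p₁ᵢ/p₀ᵢ) = 23.1600 + 39.5832 + 22.6076 + 13.5213 = 98.8720

98.9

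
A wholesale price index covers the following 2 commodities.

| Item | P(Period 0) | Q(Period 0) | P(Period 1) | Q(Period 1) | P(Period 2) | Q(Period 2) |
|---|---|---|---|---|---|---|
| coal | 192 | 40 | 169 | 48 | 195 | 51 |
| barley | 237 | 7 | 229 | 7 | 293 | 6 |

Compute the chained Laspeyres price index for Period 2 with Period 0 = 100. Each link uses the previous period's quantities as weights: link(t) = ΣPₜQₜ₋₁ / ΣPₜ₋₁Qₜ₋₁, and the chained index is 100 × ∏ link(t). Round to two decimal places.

Link Period 0→Period 1:
ΣP(Period 1)Q(Period 0) = 169×40 + 229×7 = 6760 + 1603 = 8363
ΣP(Period 0)Q(Period 0) = 192×40 + 237×7 = 7680 + 1659 = 9339
link = 8363/9339 = 0.895492
Link Period 1→Period 2:
ΣP(Period 2)Q(Period 1) = 195×48 + 293×7 = 9360 + 2051 = 11411
ΣP(Period 1)Q(Period 1) = 169×48 + 229×7 = 8112 + 1603 = 9715
link = 11411/9715 = 1.174575
Chained index = 100 × 0.895492 × 1.174575 = 105.1823

105.18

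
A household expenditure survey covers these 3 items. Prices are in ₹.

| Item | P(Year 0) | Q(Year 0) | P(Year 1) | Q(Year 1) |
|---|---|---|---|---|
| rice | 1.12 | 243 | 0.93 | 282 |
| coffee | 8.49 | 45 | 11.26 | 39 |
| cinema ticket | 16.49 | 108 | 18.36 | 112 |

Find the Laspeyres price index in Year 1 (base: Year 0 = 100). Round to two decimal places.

Laspeyres price index uses base-period quantities as weights.
ΣP(Year 1)·Q(Year 0) = 0.93×243 + 11.26×45 + 18.36×108 = 225.99 + 506.7 + 1982.88 = 2715.57
ΣP(Year 0)·Q(Year 0) = 1.12×243 + 8.49×45 + 16.49×108 = 272.16 + 382.05 + 1780.92 = 2435.13
Index = 2715.57 / 2435.13 × 100 = 111.5164

111.52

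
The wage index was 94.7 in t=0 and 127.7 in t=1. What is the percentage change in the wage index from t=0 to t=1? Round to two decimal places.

34.85%

Change = (127.7 − 94.7) / 94.7 × 100
       = 33.0 / 94.7 × 100 = 34.8469%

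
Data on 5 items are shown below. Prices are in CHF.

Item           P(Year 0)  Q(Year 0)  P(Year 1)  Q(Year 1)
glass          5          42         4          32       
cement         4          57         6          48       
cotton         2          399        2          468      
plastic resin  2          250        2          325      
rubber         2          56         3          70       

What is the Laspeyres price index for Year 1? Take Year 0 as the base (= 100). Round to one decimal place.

Laspeyres price index uses base-period quantities as weights.
ΣP(Year 1)·Q(Year 0) = 4×42 + 6×57 + 2×399 + 2×250 + 3×56 = 168 + 342 + 798 + 500 + 168 = 1976
ΣP(Year 0)·Q(Year 0) = 5×42 + 4×57 + 2×399 + 2×250 + 2×56 = 210 + 228 + 798 + 500 + 112 = 1848
Index = 1976 / 1848 × 100 = 106.9264

106.9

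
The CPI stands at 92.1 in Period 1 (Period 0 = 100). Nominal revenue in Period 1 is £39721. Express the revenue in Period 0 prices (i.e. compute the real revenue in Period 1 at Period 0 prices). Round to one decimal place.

Real = Nominal ÷ (Index/100) = 39721 ÷ (92.1/100)
     = 39721 ÷ 0.921 = 43128.1216

43128.1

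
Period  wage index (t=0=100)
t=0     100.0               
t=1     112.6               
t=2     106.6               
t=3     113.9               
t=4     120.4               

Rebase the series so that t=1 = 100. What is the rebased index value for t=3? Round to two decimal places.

Rebased(t=3) = 113.9 / 112.6 × 100 = 101.1545

101.15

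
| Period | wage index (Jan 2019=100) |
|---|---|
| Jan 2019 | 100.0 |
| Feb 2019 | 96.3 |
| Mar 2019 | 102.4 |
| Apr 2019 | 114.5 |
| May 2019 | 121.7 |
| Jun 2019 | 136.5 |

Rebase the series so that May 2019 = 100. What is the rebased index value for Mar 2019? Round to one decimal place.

Rebased(Mar 2019) = 102.4 / 121.7 × 100 = 84.1413

84.1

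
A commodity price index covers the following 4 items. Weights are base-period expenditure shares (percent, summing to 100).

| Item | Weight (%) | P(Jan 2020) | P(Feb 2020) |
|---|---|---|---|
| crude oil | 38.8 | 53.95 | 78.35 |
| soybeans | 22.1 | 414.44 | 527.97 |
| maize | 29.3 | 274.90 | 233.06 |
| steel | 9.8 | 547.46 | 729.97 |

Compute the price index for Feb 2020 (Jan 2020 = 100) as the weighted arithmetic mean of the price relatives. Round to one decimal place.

122.4

crude oil: 38.8 × (78.35/53.95) = 38.8 × 1.452271 = 56.3481
soybeans: 22.1 × (527.97/414.44) = 22.1 × 1.273936 = 28.1540
maize: 29.3 × (233.06/274.90) = 29.3 × 0.847799 = 24.8405
steel: 9.8 × (729.97/547.46) = 9.8 × 1.333376 = 13.0671
Index = Σ wᵢ·(p₁ᵢ/p₀ᵢ) = 56.3481 + 28.1540 + 24.8405 + 13.0671 = 122.4097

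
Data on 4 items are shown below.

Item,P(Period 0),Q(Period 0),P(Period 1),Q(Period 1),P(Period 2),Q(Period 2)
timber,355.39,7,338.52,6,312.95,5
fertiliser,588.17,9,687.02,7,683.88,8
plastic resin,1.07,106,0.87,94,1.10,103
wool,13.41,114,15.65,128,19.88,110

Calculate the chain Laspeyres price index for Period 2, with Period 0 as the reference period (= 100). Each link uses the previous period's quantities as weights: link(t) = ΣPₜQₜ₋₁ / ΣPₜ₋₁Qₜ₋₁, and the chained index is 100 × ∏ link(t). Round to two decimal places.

115.48

Link Period 0→Period 1:
ΣP(Period 1)Q(Period 0) = 338.52×7 + 687.02×9 + 0.87×106 + 15.65×114 = 2369.64 + 6183.18 + 92.22 + 1784.1 = 10429.14
ΣP(Period 0)Q(Period 0) = 355.39×7 + 588.17×9 + 1.07×106 + 13.41×114 = 2487.73 + 5293.53 + 113.42 + 1528.74 = 9423.42
link = 10429.14/9423.42 = 1.106726
Link Period 1→Period 2:
ΣP(Period 2)Q(Period 1) = 312.95×6 + 683.88×7 + 1.10×94 + 19.88×128 = 1877.7 + 4787.16 + 103.4 + 2544.64 = 9312.9
ΣP(Period 1)Q(Period 1) = 338.52×6 + 687.02×7 + 0.87×94 + 15.65×128 = 2031.12 + 4809.14 + 81.78 + 2003.2 = 8925.24
link = 9312.9/8925.24 = 1.043434
Chained index = 100 × 1.106726 × 1.043434 = 115.4795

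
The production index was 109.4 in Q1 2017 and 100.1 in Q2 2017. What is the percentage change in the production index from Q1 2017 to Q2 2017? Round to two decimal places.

Change = (100.1 − 109.4) / 109.4 × 100
       = -9.3 / 109.4 × 100 = -8.5009%

-8.50%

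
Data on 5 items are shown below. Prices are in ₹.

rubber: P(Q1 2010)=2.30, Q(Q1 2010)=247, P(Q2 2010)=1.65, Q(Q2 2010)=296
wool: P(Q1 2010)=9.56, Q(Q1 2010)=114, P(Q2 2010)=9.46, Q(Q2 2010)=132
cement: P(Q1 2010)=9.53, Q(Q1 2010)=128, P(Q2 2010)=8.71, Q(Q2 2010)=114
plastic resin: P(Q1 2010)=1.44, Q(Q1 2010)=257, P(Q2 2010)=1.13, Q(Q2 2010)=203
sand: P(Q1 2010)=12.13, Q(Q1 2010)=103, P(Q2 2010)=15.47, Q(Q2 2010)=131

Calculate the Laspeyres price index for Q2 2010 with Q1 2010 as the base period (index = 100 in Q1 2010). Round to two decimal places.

99.72

Laspeyres price index uses base-period quantities as weights.
ΣP(Q2 2010)·Q(Q1 2010) = 1.65×247 + 9.46×114 + 8.71×128 + 1.13×257 + 15.47×103 = 407.55 + 1078.44 + 1114.88 + 290.41 + 1593.41 = 4484.69
ΣP(Q1 2010)·Q(Q1 2010) = 2.30×247 + 9.56×114 + 9.53×128 + 1.44×257 + 12.13×103 = 568.1 + 1089.84 + 1219.84 + 370.08 + 1249.39 = 4497.25
Index = 4484.69 / 4497.25 × 100 = 99.7207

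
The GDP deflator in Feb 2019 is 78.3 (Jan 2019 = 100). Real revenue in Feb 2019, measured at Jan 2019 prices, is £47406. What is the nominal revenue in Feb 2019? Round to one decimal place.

37118.9

Nominal = Real × (Index/100) = 47406 × (78.3/100)
        = 47406 × 0.783 = 37118.8980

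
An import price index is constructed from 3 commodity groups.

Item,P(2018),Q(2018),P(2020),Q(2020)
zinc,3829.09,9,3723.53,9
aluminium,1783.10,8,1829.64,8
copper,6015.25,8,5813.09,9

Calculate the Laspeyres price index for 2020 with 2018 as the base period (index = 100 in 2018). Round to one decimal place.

97.7

Laspeyres price index uses base-period quantities as weights.
ΣP(2020)·Q(2018) = 3723.53×9 + 1829.64×8 + 5813.09×8 = 33511.77 + 14637.12 + 46504.72 = 94653.61
ΣP(2018)·Q(2018) = 3829.09×9 + 1783.10×8 + 6015.25×8 = 34461.81 + 14264.8 + 48122 = 96848.61
Index = 94653.61 / 96848.61 × 100 = 97.7336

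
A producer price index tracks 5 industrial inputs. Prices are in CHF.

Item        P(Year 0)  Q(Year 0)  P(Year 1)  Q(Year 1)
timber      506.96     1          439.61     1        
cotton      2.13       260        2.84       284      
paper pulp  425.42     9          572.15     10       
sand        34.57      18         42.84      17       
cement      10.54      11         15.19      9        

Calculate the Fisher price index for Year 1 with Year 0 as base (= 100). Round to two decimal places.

Laspeyres component (base-period weights):
ΣP(Year 1)Q(Year 0) = 439.61×1 + 2.84×260 + 572.15×9 + 42.84×18 + 15.19×11 = 439.61 + 738.4 + 5149.35 + 771.12 + 167.09 = 7265.57
ΣP(Year 0)Q(Year 0) = 506.96×1 + 2.13×260 + 425.42×9 + 34.57×18 + 10.54×11 = 506.96 + 553.8 + 3828.78 + 622.26 + 115.94 = 5627.74
L = 7265.57 / 5627.74 × 100 = 129.1028
Paasche component (current-period weights):
ΣP(Year 1)Q(Year 1) = 439.61×1 + 2.84×284 + 572.15×10 + 42.84×17 + 15.19×9 = 439.61 + 806.56 + 5721.5 + 728.28 + 136.71 = 7832.66
ΣP(Year 0)Q(Year 1) = 506.96×1 + 2.13×284 + 425.42×10 + 34.57×17 + 10.54×9 = 506.96 + 604.92 + 4254.2 + 587.69 + 94.86 = 6048.63
P = 7832.66 / 6048.63 × 100 = 129.4948
Fisher = √(L × P) = √(129.1028 × 129.4948) = 129.2986

129.30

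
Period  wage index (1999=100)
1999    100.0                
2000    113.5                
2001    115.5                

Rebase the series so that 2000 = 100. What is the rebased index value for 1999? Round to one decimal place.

Rebased(1999) = 100.0 / 113.5 × 100 = 88.1057

88.1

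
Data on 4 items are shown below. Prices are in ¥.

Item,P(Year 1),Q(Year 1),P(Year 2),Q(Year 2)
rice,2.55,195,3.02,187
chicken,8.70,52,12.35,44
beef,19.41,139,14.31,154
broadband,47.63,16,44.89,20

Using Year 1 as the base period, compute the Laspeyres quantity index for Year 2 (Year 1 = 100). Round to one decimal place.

Laspeyres quantity index uses base-period prices as weights.
ΣP(Year 1)·Q(Year 2) = 2.55×187 + 8.70×44 + 19.41×154 + 47.63×20 = 476.85 + 382.8 + 2989.14 + 952.6 = 4801.39
ΣP(Year 1)·Q(Year 1) = 2.55×195 + 8.70×52 + 19.41×139 + 47.63×16 = 497.25 + 452.4 + 2697.99 + 762.08 = 4409.72
Index = 4801.39 / 4409.72 × 100 = 108.8820

108.9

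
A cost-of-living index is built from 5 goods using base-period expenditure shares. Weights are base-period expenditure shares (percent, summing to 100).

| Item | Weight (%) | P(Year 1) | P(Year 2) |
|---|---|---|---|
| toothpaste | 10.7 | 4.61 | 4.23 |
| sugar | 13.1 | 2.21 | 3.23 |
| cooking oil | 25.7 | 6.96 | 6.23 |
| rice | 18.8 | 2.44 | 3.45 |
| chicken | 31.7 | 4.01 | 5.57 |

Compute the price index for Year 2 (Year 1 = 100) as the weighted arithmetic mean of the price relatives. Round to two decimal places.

122.58

toothpaste: 10.7 × (4.23/4.61) = 10.7 × 0.917570 = 9.8180
sugar: 13.1 × (3.23/2.21) = 13.1 × 1.461538 = 19.1462
cooking oil: 25.7 × (6.23/6.96) = 25.7 × 0.895115 = 23.0045
rice: 18.8 × (3.45/2.44) = 18.8 × 1.413934 = 26.5820
chicken: 31.7 × (5.57/4.01) = 31.7 × 1.389027 = 44.0322
Index = Σ wᵢ·(p₁ᵢ/p₀ᵢ) = 9.8180 + 19.1462 + 23.0045 + 26.5820 + 44.0322 = 122.5827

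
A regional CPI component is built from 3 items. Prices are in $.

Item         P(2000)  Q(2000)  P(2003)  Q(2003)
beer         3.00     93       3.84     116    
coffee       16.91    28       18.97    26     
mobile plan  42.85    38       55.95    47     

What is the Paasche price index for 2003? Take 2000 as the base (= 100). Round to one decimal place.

127.4

Paasche price index uses current-period quantities as weights.
ΣP(2003)·Q(2003) = 3.84×116 + 18.97×26 + 55.95×47 = 445.44 + 493.22 + 2629.65 = 3568.31
ΣP(2000)·Q(2003) = 3.00×116 + 16.91×26 + 42.85×47 = 348 + 439.66 + 2013.95 = 2801.61
Index = 3568.31 / 2801.61 × 100 = 127.3664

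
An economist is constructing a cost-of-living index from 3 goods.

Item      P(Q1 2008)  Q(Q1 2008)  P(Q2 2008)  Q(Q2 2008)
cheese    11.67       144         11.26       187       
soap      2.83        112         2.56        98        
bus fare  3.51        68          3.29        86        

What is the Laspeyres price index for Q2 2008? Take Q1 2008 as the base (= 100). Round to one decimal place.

95.3

Laspeyres price index uses base-period quantities as weights.
ΣP(Q2 2008)·Q(Q1 2008) = 11.26×144 + 2.56×112 + 3.29×68 = 1621.44 + 286.72 + 223.72 = 2131.88
ΣP(Q1 2008)·Q(Q1 2008) = 11.67×144 + 2.83×112 + 3.51×68 = 1680.48 + 316.96 + 238.68 = 2236.12
Index = 2131.88 / 2236.12 × 100 = 95.3384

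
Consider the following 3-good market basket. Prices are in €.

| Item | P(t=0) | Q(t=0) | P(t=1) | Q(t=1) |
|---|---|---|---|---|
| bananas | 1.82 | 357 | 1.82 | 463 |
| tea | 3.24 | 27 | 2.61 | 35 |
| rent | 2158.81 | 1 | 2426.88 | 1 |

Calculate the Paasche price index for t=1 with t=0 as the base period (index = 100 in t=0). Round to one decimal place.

Paasche price index uses current-period quantities as weights.
ΣP(t=1)·Q(t=1) = 1.82×463 + 2.61×35 + 2426.88×1 = 842.66 + 91.35 + 2426.88 = 3360.89
ΣP(t=0)·Q(t=1) = 1.82×463 + 3.24×35 + 2158.81×1 = 842.66 + 113.4 + 2158.81 = 3114.87
Index = 3360.89 / 3114.87 × 100 = 107.8982

107.9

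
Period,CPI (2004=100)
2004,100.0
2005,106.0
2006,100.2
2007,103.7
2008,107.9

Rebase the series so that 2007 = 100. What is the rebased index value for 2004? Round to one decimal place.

96.4

Rebased(2004) = 100.0 / 103.7 × 100 = 96.4320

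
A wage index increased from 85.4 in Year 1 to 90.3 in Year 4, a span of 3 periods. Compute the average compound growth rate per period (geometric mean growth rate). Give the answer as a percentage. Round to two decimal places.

1.88%

Growth factor = (90.3/85.4)^(1/3) = (1.057377)^(1/3) = 1.018771
Growth rate = 1.018771 − 1 = 0.018771 = 1.8771%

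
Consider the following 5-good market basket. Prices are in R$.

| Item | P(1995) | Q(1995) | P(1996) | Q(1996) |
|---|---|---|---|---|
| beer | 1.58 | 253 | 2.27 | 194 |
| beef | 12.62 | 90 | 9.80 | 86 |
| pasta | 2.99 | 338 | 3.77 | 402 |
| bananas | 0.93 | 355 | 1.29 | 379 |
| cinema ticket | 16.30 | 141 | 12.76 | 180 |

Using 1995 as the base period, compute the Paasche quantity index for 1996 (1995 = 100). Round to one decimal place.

112.0

Paasche quantity index uses current-period prices as weights.
ΣP(1996)·Q(1996) = 2.27×194 + 9.80×86 + 3.77×402 + 1.29×379 + 12.76×180 = 440.38 + 842.8 + 1515.54 + 488.91 + 2296.8 = 5584.43
ΣP(1996)·Q(1995) = 2.27×253 + 9.80×90 + 3.77×338 + 1.29×355 + 12.76×141 = 574.31 + 882 + 1274.26 + 457.95 + 1799.16 = 4987.68
Index = 5584.43 / 4987.68 × 100 = 111.9645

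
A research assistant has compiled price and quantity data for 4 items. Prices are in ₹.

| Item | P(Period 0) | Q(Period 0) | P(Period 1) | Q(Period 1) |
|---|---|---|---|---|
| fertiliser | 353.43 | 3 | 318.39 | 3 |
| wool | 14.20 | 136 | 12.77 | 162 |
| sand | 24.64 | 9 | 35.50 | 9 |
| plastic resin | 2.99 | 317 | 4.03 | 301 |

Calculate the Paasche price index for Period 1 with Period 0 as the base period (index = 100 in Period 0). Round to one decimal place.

101.7

Paasche price index uses current-period quantities as weights.
ΣP(Period 1)·Q(Period 1) = 318.39×3 + 12.77×162 + 35.50×9 + 4.03×301 = 955.17 + 2068.74 + 319.5 + 1213.03 = 4556.44
ΣP(Period 0)·Q(Period 1) = 353.43×3 + 14.20×162 + 24.64×9 + 2.99×301 = 1060.29 + 2300.4 + 221.76 + 899.99 = 4482.44
Index = 4556.44 / 4482.44 × 100 = 101.6509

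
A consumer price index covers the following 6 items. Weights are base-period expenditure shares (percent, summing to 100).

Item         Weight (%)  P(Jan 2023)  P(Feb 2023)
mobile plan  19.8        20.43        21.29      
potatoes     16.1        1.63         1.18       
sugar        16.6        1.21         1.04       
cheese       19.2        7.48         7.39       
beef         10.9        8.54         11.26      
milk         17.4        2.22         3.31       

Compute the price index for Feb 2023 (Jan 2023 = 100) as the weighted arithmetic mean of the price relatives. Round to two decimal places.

105.84

mobile plan: 19.8 × (21.29/20.43) = 19.8 × 1.042095 = 20.6335
potatoes: 16.1 × (1.18/1.63) = 16.1 × 0.723926 = 11.6552
sugar: 16.6 × (1.04/1.21) = 16.6 × 0.859504 = 14.2678
cheese: 19.2 × (7.39/7.48) = 19.2 × 0.987968 = 18.9690
beef: 10.9 × (11.26/8.54) = 10.9 × 1.318501 = 14.3717
milk: 17.4 × (3.31/2.22) = 17.4 × 1.490991 = 25.9432
Index = Σ wᵢ·(p₁ᵢ/p₀ᵢ) = 20.6335 + 11.6552 + 14.2678 + 18.9690 + 14.3717 + 25.9432 = 105.8404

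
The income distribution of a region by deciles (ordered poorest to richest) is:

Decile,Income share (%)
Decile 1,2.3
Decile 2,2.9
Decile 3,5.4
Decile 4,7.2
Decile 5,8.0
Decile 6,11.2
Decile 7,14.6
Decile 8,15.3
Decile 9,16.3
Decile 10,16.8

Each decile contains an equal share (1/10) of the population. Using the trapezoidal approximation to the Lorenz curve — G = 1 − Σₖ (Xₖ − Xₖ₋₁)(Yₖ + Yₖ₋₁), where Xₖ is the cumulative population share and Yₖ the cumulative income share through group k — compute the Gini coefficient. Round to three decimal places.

Cumulative income shares Yₖ: 0.0230, 0.0520, 0.1060, 0.1780, 0.2580, 0.3700, 0.5160, 0.6690, 0.8320, 1.0000
Σ (Xₖ−Xₖ₋₁)(Yₖ+Yₖ₋₁) = (1/10)(0.0230+0.0000) + (1/10)(0.0520+0.0230) + (1/10)(0.1060+0.0520) + (1/10)(0.1780+0.1060) + (1/10)(0.2580+0.1780) + (1/10)(0.3700+0.2580) + (1/10)(0.5160+0.3700) + (1/10)(0.6690+0.5160) + (1/10)(0.8320+0.6690) + (1/10)(1.0000+0.8320)
  = 0.0023 + 0.0075 + 0.0158 + 0.0284 + 0.0436 + 0.0628 + 0.0886 + 0.1185 + 0.1501 + 0.1832 = 0.7008
G = 1 − 0.7008 = 0.2992

0.299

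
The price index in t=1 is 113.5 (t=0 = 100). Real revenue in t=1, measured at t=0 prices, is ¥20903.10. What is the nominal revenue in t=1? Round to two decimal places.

Nominal = Real × (Index/100) = 20903.10 × (113.5/100)
        = 20903.10 × 1.135 = 23725.0185

23725.02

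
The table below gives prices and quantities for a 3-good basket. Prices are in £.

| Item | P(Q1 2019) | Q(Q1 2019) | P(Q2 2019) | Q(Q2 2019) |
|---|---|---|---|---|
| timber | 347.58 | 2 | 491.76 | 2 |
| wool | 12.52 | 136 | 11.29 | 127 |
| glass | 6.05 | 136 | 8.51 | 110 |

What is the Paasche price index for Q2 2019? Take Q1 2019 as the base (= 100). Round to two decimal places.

113.65

Paasche price index uses current-period quantities as weights.
ΣP(Q2 2019)·Q(Q2 2019) = 491.76×2 + 11.29×127 + 8.51×110 = 983.52 + 1433.83 + 936.1 = 3353.45
ΣP(Q1 2019)·Q(Q2 2019) = 347.58×2 + 12.52×127 + 6.05×110 = 695.16 + 1590.04 + 665.5 = 2950.7
Index = 3353.45 / 2950.7 × 100 = 113.6493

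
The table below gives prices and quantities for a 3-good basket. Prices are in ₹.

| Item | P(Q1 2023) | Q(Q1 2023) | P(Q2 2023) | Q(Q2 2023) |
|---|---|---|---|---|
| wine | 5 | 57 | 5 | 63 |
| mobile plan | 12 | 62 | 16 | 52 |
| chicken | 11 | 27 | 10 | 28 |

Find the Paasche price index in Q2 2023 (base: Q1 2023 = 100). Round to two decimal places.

Paasche price index uses current-period quantities as weights.
ΣP(Q2 2023)·Q(Q2 2023) = 5×63 + 16×52 + 10×28 = 315 + 832 + 280 = 1427
ΣP(Q1 2023)·Q(Q2 2023) = 5×63 + 12×52 + 11×28 = 315 + 624 + 308 = 1247
Index = 1427 / 1247 × 100 = 114.4346

114.43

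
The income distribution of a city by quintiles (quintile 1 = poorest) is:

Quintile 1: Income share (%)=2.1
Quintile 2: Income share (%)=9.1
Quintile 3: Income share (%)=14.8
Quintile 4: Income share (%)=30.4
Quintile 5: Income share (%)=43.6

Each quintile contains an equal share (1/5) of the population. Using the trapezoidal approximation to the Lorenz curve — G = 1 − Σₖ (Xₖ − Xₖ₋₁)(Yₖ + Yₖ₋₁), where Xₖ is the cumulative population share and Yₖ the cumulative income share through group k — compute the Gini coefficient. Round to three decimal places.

Cumulative income shares Yₖ: 0.0210, 0.1120, 0.2600, 0.5640, 1.0000
Σ (Xₖ−Xₖ₋₁)(Yₖ+Yₖ₋₁) = (1/5)(0.0210+0.0000) + (1/5)(0.1120+0.0210) + (1/5)(0.2600+0.1120) + (1/5)(0.5640+0.2600) + (1/5)(1.0000+0.5640)
  = 0.0042 + 0.0266 + 0.0744 + 0.1648 + 0.3128 = 0.5828
G = 1 − 0.5828 = 0.4172

0.417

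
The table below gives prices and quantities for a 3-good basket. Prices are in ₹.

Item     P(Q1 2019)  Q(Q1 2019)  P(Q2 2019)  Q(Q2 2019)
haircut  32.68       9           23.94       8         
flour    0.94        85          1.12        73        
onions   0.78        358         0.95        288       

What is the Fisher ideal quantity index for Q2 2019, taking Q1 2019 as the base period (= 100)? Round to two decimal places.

Laspeyres component (base-period weights):
ΣP(Q1 2019)Q(Q2 2019) = 32.68×8 + 0.94×73 + 0.78×288 = 261.44 + 68.62 + 224.64 = 554.7
ΣP(Q1 2019)Q(Q1 2019) = 32.68×9 + 0.94×85 + 0.78×358 = 294.12 + 79.9 + 279.24 = 653.26
L = 554.7 / 653.26 × 100 = 84.9126
Paasche component (current-period weights):
ΣP(Q2 2019)Q(Q2 2019) = 23.94×8 + 1.12×73 + 0.95×288 = 191.52 + 81.76 + 273.6 = 546.88
ΣP(Q2 2019)Q(Q1 2019) = 23.94×9 + 1.12×85 + 0.95×358 = 215.46 + 95.2 + 340.1 = 650.76
P = 546.88 / 650.76 × 100 = 84.0371
Fisher = √(L × P) = √(84.9126 × 84.0371) = 84.4737

84.47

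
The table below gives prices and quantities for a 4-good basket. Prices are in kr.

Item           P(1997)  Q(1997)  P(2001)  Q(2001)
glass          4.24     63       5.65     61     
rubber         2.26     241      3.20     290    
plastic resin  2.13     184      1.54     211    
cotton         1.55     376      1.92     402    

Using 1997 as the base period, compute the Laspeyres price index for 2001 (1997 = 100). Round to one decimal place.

119.4

Laspeyres price index uses base-period quantities as weights.
ΣP(2001)·Q(1997) = 5.65×63 + 3.20×241 + 1.54×184 + 1.92×376 = 355.95 + 771.2 + 283.36 + 721.92 = 2132.43
ΣP(1997)·Q(1997) = 4.24×63 + 2.26×241 + 2.13×184 + 1.55×376 = 267.12 + 544.66 + 391.92 + 582.8 = 1786.5
Index = 2132.43 / 1786.5 × 100 = 119.3636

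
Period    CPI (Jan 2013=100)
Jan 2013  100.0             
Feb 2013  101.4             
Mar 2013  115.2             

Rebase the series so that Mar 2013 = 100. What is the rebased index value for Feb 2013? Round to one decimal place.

Rebased(Feb 2013) = 101.4 / 115.2 × 100 = 88.0208

88.0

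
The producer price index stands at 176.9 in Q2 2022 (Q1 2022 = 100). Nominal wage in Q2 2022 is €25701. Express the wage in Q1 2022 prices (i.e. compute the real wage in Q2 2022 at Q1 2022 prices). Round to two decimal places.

Real = Nominal ÷ (Index/100) = 25701 ÷ (176.9/100)
     = 25701 ÷ 1.769 = 14528.5472

14528.55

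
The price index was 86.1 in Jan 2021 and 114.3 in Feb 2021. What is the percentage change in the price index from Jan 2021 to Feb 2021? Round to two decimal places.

32.75%

Change = (114.3 − 86.1) / 86.1 × 100
       = 28.2 / 86.1 × 100 = 32.7526%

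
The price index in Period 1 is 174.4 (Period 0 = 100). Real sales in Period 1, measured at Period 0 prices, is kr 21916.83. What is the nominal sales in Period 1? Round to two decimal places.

Nominal = Real × (Index/100) = 21916.83 × (174.4/100)
        = 21916.83 × 1.744 = 38222.9515

38222.95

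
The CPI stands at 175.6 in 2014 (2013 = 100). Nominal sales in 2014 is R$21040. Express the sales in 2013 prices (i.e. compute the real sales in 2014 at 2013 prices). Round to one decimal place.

11981.8

Real = Nominal ÷ (Index/100) = 21040 ÷ (175.6/100)
     = 21040 ÷ 1.756 = 11981.7768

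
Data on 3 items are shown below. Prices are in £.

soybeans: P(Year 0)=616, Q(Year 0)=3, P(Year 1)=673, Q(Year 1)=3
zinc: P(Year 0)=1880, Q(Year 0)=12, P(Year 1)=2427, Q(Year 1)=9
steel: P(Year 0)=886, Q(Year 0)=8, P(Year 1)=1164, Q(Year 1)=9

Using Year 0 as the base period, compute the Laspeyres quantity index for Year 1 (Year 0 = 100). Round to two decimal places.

Laspeyres quantity index uses base-period prices as weights.
ΣP(Year 0)·Q(Year 1) = 616×3 + 1880×9 + 886×9 = 1848 + 16920 + 7974 = 26742
ΣP(Year 0)·Q(Year 0) = 616×3 + 1880×12 + 886×8 = 1848 + 22560 + 7088 = 31496
Index = 26742 / 31496 × 100 = 84.9060

84.91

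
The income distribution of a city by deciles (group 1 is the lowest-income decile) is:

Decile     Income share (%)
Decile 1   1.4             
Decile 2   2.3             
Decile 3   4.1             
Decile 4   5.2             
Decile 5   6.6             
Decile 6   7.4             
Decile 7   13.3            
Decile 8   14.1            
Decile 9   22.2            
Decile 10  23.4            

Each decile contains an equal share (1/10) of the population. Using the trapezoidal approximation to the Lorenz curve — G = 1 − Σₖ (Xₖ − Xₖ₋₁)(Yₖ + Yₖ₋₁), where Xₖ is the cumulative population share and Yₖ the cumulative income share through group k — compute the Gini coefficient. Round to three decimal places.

0.412

Cumulative income shares Yₖ: 0.0140, 0.0370, 0.0780, 0.1300, 0.1960, 0.2700, 0.4030, 0.5440, 0.7660, 1.0000
Σ (Xₖ−Xₖ₋₁)(Yₖ+Yₖ₋₁) = (1/10)(0.0140+0.0000) + (1/10)(0.0370+0.0140) + (1/10)(0.0780+0.0370) + (1/10)(0.1300+0.0780) + (1/10)(0.1960+0.1300) + (1/10)(0.2700+0.1960) + (1/10)(0.4030+0.2700) + (1/10)(0.5440+0.4030) + (1/10)(0.7660+0.5440) + (1/10)(1.0000+0.7660)
  = 0.0014 + 0.0051 + 0.0115 + 0.0208 + 0.0326 + 0.0466 + 0.0673 + 0.0947 + 0.1310 + 0.1766 = 0.5876
G = 1 − 0.5876 = 0.4124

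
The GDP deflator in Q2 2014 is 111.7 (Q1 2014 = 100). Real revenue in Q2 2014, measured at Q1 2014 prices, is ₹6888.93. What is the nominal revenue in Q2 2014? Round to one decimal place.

7694.9

Nominal = Real × (Index/100) = 6888.93 × (111.7/100)
        = 6888.93 × 1.117 = 7694.9348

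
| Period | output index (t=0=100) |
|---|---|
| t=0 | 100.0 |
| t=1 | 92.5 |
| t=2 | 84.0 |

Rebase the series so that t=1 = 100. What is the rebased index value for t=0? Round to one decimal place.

Rebased(t=0) = 100.0 / 92.5 × 100 = 108.1081

108.1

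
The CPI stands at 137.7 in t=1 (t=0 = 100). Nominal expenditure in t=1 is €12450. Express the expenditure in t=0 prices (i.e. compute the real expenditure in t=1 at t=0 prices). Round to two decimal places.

Real = Nominal ÷ (Index/100) = 12450 ÷ (137.7/100)
     = 12450 ÷ 1.377 = 9041.3943

9041.39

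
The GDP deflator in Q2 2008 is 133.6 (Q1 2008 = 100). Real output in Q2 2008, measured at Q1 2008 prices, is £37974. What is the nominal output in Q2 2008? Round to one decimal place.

50733.3

Nominal = Real × (Index/100) = 37974 × (133.6/100)
        = 37974 × 1.336 = 50733.2640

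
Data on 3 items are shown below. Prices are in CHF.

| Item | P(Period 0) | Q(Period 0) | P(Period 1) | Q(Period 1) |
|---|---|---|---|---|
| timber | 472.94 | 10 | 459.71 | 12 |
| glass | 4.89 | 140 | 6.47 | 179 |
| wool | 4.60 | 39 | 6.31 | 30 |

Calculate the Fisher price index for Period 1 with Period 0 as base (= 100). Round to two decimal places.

102.70

Laspeyres component (base-period weights):
ΣP(Period 1)Q(Period 0) = 459.71×10 + 6.47×140 + 6.31×39 = 4597.1 + 905.8 + 246.09 = 5748.99
ΣP(Period 0)Q(Period 0) = 472.94×10 + 4.89×140 + 4.60×39 = 4729.4 + 684.6 + 179.4 = 5593.4
L = 5748.99 / 5593.4 × 100 = 102.7817
Paasche component (current-period weights):
ΣP(Period 1)Q(Period 1) = 459.71×12 + 6.47×179 + 6.31×30 = 5516.52 + 1158.13 + 189.3 = 6863.95
ΣP(Period 0)Q(Period 1) = 472.94×12 + 4.89×179 + 4.60×30 = 5675.28 + 875.31 + 138 = 6688.59
P = 6863.95 / 6688.59 × 100 = 102.6218
Fisher = √(L × P) = √(102.7817 × 102.6218) = 102.7017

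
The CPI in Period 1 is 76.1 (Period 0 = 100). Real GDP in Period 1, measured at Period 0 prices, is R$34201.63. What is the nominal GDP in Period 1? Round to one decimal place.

Nominal = Real × (Index/100) = 34201.63 × (76.1/100)
        = 34201.63 × 0.761 = 26027.4404

26027.4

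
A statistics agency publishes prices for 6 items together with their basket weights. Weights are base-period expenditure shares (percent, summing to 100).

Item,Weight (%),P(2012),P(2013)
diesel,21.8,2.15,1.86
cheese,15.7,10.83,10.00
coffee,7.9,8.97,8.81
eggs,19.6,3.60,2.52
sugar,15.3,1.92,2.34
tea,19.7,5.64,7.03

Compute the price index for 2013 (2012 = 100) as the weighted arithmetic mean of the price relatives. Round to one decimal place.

diesel: 21.8 × (1.86/2.15) = 21.8 × 0.865116 = 18.8595
cheese: 15.7 × (10.00/10.83) = 15.7 × 0.923361 = 14.4968
coffee: 7.9 × (8.81/8.97) = 7.9 × 0.982163 = 7.7591
eggs: 19.6 × (2.52/3.60) = 19.6 × 0.700000 = 13.7200
sugar: 15.3 × (2.34/1.92) = 15.3 × 1.218750 = 18.6469
tea: 19.7 × (7.03/5.64) = 19.7 × 1.246454 = 24.5551
Index = Σ wᵢ·(p₁ᵢ/p₀ᵢ) = 18.8595 + 14.4968 + 7.7591 + 13.7200 + 18.6469 + 24.5551 = 98.0374

98.0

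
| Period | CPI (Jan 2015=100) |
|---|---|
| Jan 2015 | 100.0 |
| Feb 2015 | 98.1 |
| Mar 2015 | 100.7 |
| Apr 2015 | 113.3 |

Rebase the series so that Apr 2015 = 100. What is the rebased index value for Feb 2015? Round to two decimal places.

Rebased(Feb 2015) = 98.1 / 113.3 × 100 = 86.5843

86.58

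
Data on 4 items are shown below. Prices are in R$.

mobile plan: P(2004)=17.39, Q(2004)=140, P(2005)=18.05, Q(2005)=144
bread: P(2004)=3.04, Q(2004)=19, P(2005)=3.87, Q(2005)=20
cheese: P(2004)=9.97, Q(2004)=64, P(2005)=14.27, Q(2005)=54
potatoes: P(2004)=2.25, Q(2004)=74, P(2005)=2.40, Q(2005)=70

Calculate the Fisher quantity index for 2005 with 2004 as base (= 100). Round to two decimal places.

98.42

Laspeyres component (base-period weights):
ΣP(2004)Q(2005) = 17.39×144 + 3.04×20 + 9.97×54 + 2.25×70 = 2504.16 + 60.8 + 538.38 + 157.5 = 3260.84
ΣP(2004)Q(2004) = 17.39×140 + 3.04×19 + 9.97×64 + 2.25×74 = 2434.6 + 57.76 + 638.08 + 166.5 = 3296.94
L = 3260.84 / 3296.94 × 100 = 98.9050
Paasche component (current-period weights):
ΣP(2005)Q(2005) = 18.05×144 + 3.87×20 + 14.27×54 + 2.40×70 = 2599.2 + 77.4 + 770.58 + 168 = 3615.18
ΣP(2005)Q(2004) = 18.05×140 + 3.87×19 + 14.27×64 + 2.40×74 = 2527 + 73.53 + 913.28 + 177.6 = 3691.41
P = 3615.18 / 3691.41 × 100 = 97.9349
Fisher = √(L × P) = √(98.9050 × 97.9349) = 98.4188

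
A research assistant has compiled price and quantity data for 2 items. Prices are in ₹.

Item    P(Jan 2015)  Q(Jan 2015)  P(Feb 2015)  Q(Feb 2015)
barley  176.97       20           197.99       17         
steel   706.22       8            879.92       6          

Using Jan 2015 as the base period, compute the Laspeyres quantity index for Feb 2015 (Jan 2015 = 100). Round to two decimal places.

Laspeyres quantity index uses base-period prices as weights.
ΣP(Jan 2015)·Q(Feb 2015) = 176.97×17 + 706.22×6 = 3008.49 + 4237.32 = 7245.81
ΣP(Jan 2015)·Q(Jan 2015) = 176.97×20 + 706.22×8 = 3539.4 + 5649.76 = 9189.16
Index = 7245.81 / 9189.16 × 100 = 78.8517

78.85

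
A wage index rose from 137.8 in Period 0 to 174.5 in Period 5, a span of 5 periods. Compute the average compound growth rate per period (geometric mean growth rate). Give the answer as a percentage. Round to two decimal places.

Growth factor = (174.5/137.8)^(1/5) = (1.266328)^(1/5) = 1.048357
Growth rate = 1.048357 − 1 = 0.048357 = 4.8357%

4.84%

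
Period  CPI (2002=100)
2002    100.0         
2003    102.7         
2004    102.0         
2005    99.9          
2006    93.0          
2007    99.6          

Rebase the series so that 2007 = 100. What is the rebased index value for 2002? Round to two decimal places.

Rebased(2002) = 100.0 / 99.6 × 100 = 100.4016

100.40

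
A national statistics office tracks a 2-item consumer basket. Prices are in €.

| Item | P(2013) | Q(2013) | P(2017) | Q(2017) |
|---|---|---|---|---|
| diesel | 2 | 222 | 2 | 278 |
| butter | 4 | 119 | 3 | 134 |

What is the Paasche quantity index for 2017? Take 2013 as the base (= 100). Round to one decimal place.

119.6

Paasche quantity index uses current-period prices as weights.
ΣP(2017)·Q(2017) = 2×278 + 3×134 = 556 + 402 = 958
ΣP(2017)·Q(2013) = 2×222 + 3×119 = 444 + 357 = 801
Index = 958 / 801 × 100 = 119.6005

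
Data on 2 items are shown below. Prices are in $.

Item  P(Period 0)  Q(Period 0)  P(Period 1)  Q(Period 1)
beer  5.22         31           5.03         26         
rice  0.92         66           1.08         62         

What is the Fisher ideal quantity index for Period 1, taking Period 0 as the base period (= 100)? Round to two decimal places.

Laspeyres component (base-period weights):
ΣP(Period 0)Q(Period 1) = 5.22×26 + 0.92×62 = 135.72 + 57.04 = 192.76
ΣP(Period 0)Q(Period 0) = 5.22×31 + 0.92×66 = 161.82 + 60.72 = 222.54
L = 192.76 / 222.54 × 100 = 86.6181
Paasche component (current-period weights):
ΣP(Period 1)Q(Period 1) = 5.03×26 + 1.08×62 = 130.78 + 66.96 = 197.74
ΣP(Period 1)Q(Period 0) = 5.03×31 + 1.08×66 = 155.93 + 71.28 = 227.21
P = 197.74 / 227.21 × 100 = 87.0296
Fisher = √(L × P) = √(86.6181 × 87.0296) = 86.8236

86.82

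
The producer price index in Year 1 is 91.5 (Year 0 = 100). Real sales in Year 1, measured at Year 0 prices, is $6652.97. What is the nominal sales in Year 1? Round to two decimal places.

Nominal = Real × (Index/100) = 6652.97 × (91.5/100)
        = 6652.97 × 0.915 = 6087.4676

6087.47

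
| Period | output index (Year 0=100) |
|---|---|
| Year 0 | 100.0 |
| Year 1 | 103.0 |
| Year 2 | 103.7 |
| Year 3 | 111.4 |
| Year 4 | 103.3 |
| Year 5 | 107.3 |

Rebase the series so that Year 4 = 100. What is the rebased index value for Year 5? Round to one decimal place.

103.9

Rebased(Year 5) = 107.3 / 103.3 × 100 = 103.8722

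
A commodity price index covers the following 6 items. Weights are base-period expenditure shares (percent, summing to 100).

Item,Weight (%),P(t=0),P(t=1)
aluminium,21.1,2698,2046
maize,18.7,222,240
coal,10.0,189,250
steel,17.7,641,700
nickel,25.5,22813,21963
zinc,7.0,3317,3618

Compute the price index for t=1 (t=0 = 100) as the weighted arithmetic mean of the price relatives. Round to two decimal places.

100.96

aluminium: 21.1 × (2046/2698) = 21.1 × 0.758340 = 16.0010
maize: 18.7 × (240/222) = 18.7 × 1.081081 = 20.2162
coal: 10.0 × (250/189) = 10.0 × 1.322751 = 13.2275
steel: 17.7 × (700/641) = 17.7 × 1.092044 = 19.3292
nickel: 25.5 × (21963/22813) = 25.5 × 0.962741 = 24.5499
zinc: 7.0 × (3618/3317) = 7.0 × 1.090745 = 7.6352
Index = Σ wᵢ·(p₁ᵢ/p₀ᵢ) = 16.0010 + 20.2162 + 13.2275 + 19.3292 + 24.5499 + 7.6352 = 100.9590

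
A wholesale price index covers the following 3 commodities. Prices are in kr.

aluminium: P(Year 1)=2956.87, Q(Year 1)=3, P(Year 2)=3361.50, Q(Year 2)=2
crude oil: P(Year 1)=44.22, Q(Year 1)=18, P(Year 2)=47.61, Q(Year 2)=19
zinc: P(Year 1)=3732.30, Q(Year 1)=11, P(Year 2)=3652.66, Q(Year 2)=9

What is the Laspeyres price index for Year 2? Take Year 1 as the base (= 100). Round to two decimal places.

100.79

Laspeyres price index uses base-period quantities as weights.
ΣP(Year 2)·Q(Year 1) = 3361.50×3 + 47.61×18 + 3652.66×11 = 10084.5 + 856.98 + 40179.26 = 51120.74
ΣP(Year 1)·Q(Year 1) = 2956.87×3 + 44.22×18 + 3732.30×11 = 8870.61 + 795.96 + 41055.3 = 50721.87
Index = 51120.74 / 50721.87 × 100 = 100.7864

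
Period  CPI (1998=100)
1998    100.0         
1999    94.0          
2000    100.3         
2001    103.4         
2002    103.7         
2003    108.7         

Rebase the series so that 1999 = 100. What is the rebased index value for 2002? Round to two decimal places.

110.32

Rebased(2002) = 103.7 / 94.0 × 100 = 110.3191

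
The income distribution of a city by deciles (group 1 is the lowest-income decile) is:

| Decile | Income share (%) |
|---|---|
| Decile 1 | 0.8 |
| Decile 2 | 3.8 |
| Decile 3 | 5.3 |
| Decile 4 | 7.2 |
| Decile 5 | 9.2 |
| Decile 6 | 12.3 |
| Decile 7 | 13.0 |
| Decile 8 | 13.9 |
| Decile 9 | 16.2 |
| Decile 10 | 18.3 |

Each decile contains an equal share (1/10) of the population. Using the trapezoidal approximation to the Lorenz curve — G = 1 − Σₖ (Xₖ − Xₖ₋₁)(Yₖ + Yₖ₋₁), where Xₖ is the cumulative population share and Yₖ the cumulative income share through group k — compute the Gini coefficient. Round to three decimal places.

0.308

Cumulative income shares Yₖ: 0.0080, 0.0460, 0.0990, 0.1710, 0.2630, 0.3860, 0.5160, 0.6550, 0.8170, 1.0000
Σ (Xₖ−Xₖ₋₁)(Yₖ+Yₖ₋₁) = (1/10)(0.0080+0.0000) + (1/10)(0.0460+0.0080) + (1/10)(0.0990+0.0460) + (1/10)(0.1710+0.0990) + (1/10)(0.2630+0.1710) + (1/10)(0.3860+0.2630) + (1/10)(0.5160+0.3860) + (1/10)(0.6550+0.5160) + (1/10)(0.8170+0.6550) + (1/10)(1.0000+0.8170)
  = 0.0008 + 0.0054 + 0.0145 + 0.0270 + 0.0434 + 0.0649 + 0.0902 + 0.1171 + 0.1472 + 0.1817 = 0.6922
G = 1 − 0.6922 = 0.3078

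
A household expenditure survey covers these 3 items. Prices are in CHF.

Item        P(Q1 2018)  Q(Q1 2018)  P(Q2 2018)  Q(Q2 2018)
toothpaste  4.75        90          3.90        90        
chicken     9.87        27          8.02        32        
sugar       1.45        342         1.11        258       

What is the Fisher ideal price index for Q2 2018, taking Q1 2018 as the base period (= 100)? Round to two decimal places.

79.80

Laspeyres component (base-period weights):
ΣP(Q2 2018)Q(Q1 2018) = 3.90×90 + 8.02×27 + 1.11×342 = 351 + 216.54 + 379.62 = 947.16
ΣP(Q1 2018)Q(Q1 2018) = 4.75×90 + 9.87×27 + 1.45×342 = 427.5 + 266.49 + 495.9 = 1189.89
L = 947.16 / 1189.89 × 100 = 79.6006
Paasche component (current-period weights):
ΣP(Q2 2018)Q(Q2 2018) = 3.90×90 + 8.02×32 + 1.11×258 = 351 + 256.64 + 286.38 = 894.02
ΣP(Q1 2018)Q(Q2 2018) = 4.75×90 + 9.87×32 + 1.45×258 = 427.5 + 315.84 + 374.1 = 1117.44
P = 894.02 / 1117.44 × 100 = 80.0061
Fisher = √(L × P) = √(79.6006 × 80.0061) = 79.8031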